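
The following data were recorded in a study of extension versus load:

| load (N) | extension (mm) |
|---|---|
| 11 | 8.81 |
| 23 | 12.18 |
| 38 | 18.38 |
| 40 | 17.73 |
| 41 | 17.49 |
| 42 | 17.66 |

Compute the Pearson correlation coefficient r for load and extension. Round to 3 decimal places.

n = 6, Σx = 195, Σy = 92.25, Σxy = 3243.5, Σx² = 7139, Σy² = 1495.9215
Sxx = Σx² − (Σx)²/n = 7139 − 6337.5 = 801.5
Sxy = Σxy − (Σx)(Σy)/n = 3243.5 − 2998.125 = 245.375
Syy = Σy² − (Σy)²/n = 1495.9215 − 1418.34375 = 77.57775
r = Sxy/√(Sxx·Syy) = 245.375/√(62178.566625) = 245.375/249.356305 = 0.984034

0.984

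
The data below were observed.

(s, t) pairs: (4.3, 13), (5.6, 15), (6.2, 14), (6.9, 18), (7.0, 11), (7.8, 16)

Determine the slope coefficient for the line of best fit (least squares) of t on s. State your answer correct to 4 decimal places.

n = 6, Σx = 37.8, Σy = 87, Σxy = 552.7, Σx² = 245.74
Sxx = Σx² − (Σx)²/n = 245.74 − 238.14 = 7.6
Sxy = Σxy − (Σx)(Σy)/n = 552.7 − 548.1 = 4.6
b = Sxy/Sxx = 4.6/7.6 = 0.605263

0.6053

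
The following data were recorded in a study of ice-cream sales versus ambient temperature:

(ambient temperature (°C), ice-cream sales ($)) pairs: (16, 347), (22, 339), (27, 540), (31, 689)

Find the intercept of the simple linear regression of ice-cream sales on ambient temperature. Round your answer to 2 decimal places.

n = 4, Σx = 96, Σy = 1915, Σxy = 48949, Σx² = 2430
Sxx = Σx² − (Σx)²/n = 2430 − 2304 = 126
Sxy = Σxy − (Σx)(Σy)/n = 48949 − 45960 = 2989
b = Sxy/Sxx = 2989/126 = 23.722222
a = ȳ − b·x̄ = 478.75 − 23.722222·24 = -90.583333

-90.58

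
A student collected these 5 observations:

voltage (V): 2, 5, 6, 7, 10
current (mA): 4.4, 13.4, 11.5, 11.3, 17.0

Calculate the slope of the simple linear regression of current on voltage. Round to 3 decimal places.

n = 5, Σx = 30, Σy = 57.6, Σxy = 393.9, Σx² = 214
Sxx = Σx² − (Σx)²/n = 214 − 180 = 34
Sxy = Σxy − (Σx)(Σy)/n = 393.9 − 345.6 = 48.3
b = Sxy/Sxx = 48.3/34 = 1.420588

1.421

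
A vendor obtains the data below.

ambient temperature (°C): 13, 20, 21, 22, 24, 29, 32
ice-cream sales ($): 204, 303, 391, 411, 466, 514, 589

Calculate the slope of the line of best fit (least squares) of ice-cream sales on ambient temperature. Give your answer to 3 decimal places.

n = 7, Σx = 161, Σy = 2878, Σxy = 70903, Σx² = 3935
Sxx = Σx² − (Σx)²/n = 3935 − 3703 = 232
Sxy = Σxy − (Σx)(Σy)/n = 70903 − 66194 = 4709
b = Sxy/Sxx = 4709/232 = 20.297414

20.297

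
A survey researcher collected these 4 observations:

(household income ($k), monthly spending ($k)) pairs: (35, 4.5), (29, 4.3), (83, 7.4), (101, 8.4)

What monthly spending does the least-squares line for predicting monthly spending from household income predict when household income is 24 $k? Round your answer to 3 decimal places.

n = 4, Σx = 248, Σy = 24.6, Σxy = 1744.8, Σx² = 19156
Sxx = Σx² − (Σx)²/n = 19156 − 15376 = 3780
Sxy = Σxy − (Σx)(Σy)/n = 1744.8 − 1525.2 = 219.6
b = Sxy/Sxx = 219.6/3780 = 0.058095
a = ȳ − b·x̄ = 6.15 − 0.058095·62 = 2.548095
ŷ(24) = a + b·24 = 2.548095 + 0.058095·24 = 3.942381

3.942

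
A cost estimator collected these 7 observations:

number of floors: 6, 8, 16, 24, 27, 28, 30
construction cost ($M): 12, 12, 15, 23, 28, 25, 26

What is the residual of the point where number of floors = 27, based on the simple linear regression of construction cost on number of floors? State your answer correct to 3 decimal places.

3.019

n = 7, Σx = 139, Σy = 141, Σxy = 3196, Σx² = 3345
Sxx = Σx² − (Σx)²/n = 3345 − 2760.142857 = 584.857143
Sxy = Σxy − (Σx)(Σy)/n = 3196 − 2799.857143 = 396.142857
b = Sxy/Sxx = 396.142857/584.857143 = 0.677333
a = ȳ − b·x̄ = 20.142857 − 0.677333·19.857143 = 6.692965
ŷ(27) = 6.692965 + 0.677333·27 = 24.980948
residual = y − ŷ = 28 − 24.980948 = 3.019052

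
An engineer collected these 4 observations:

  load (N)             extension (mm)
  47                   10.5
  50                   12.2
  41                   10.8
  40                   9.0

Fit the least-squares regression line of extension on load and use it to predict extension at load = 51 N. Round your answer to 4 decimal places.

12.0428

n = 4, Σx = 178, Σy = 42.5, Σxy = 1906.3, Σx² = 7990
Sxx = Σx² − (Σx)²/n = 7990 − 7921 = 69
Sxy = Σxy − (Σx)(Σy)/n = 1906.3 − 1891.25 = 15.05
b = Sxy/Sxx = 15.05/69 = 0.218116
a = ȳ − b·x̄ = 10.625 − 0.218116·44.5 = 0.918841
ŷ(51) = a + b·51 = 0.918841 + 0.218116·51 = 12.042754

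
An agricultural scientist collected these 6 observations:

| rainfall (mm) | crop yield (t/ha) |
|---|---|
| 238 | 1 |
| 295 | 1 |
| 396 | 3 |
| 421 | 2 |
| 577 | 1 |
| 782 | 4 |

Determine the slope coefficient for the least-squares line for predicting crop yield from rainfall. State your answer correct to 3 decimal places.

n = 6, Σx = 2709, Σy = 12, Σxy = 6268, Σx² = 1422179
Sxx = Σx² − (Σx)²/n = 1422179 − 1223113.5 = 199065.5
Sxy = Σxy − (Σx)(Σy)/n = 6268 − 5418 = 850
b = Sxy/Sxx = 850/199065.5 = 0.004270

0.004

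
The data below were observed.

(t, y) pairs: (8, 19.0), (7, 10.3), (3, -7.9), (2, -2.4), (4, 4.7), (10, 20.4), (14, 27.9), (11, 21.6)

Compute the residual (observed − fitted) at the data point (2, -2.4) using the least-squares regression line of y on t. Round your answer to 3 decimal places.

1.360

n = 8, Σx = 59, Σy = 93.6, Σxy = 1046.6, Σx² = 559
Sxx = Σx² − (Σx)²/n = 559 − 435.125 = 123.875
Sxy = Σxy − (Σx)(Σy)/n = 1046.6 − 690.3 = 356.3
b = Sxy/Sxx = 356.3/123.875 = 2.876287
a = ȳ − b·x̄ = 11.7 − 2.876287·7.375 = -9.512614
ŷ(2) = -9.512614 + 2.876287·2 = -3.760040
residual = y − ŷ = -2.4 − (-3.760040) = 1.360040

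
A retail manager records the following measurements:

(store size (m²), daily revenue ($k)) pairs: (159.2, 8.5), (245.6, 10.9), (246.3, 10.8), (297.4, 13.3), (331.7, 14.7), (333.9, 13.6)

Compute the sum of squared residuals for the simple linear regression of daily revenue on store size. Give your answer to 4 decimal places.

1.1257

n = 6, Σx = 1614.1, Σy = 71.8, Σxy = 20062.73, Σx² = 456288.55, Σy² = 885.64
Sxx = Σx² − (Σx)²/n = 456288.55 − 434219.801667 = 22068.748333
Sxy = Σxy − (Σx)(Σy)/n = 20062.73 − 19315.396667 = 747.333333
Syy = Σy² − (Σy)²/n = 885.64 − 859.206667 = 26.433333
b = Sxy/Sxx = 747.333333/22068.748333 = 0.033864
SSE = Syy − b·Sxy = 26.433333 − 0.033864·747.333333 = 1.125731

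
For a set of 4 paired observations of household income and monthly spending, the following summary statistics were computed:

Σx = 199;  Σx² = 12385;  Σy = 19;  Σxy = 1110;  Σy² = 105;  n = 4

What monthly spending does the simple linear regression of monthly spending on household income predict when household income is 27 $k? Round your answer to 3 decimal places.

3.242

Sxx = Σx² − (Σx)²/n = 12385 − 9900.25 = 2484.75
Sxy = Σxy − (Σx)(Σy)/n = 1110 − 945.25 = 164.75
b = Sxy/Sxx = 164.75/2484.75 = 0.066304
a = ȳ − b·x̄ = 4.75 − 0.066304·49.75 = 1.451353
ŷ(27) = a + b·27 = 1.451353 + 0.066304·27 = 3.241574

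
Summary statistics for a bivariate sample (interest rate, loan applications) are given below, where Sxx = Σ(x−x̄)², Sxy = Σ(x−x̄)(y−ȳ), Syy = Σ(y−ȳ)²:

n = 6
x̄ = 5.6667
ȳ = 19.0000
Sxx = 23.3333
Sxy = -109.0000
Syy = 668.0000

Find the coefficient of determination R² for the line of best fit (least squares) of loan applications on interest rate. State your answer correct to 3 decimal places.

0.762

R² = Sxy²/(Sxx·Syy) = (-109)²/(23.3333·668) = 0.762255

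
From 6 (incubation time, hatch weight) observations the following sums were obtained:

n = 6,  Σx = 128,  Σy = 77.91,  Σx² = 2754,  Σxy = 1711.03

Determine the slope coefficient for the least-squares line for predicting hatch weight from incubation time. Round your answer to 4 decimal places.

2.0979

Sxx = Σx² − (Σx)²/n = 2754 − 2730.666667 = 23.333333
Sxy = Σxy − (Σx)(Σy)/n = 1711.03 − 1662.08 = 48.95
b = Sxy/Sxx = 48.95/23.333333 = 2.097857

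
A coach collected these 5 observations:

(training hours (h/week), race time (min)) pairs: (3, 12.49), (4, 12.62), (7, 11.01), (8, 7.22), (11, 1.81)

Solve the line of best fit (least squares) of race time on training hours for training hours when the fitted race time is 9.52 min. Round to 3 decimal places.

n = 5, Σx = 33, Σy = 45.15, Σxy = 242.69, Σx² = 259
Sxx = Σx² − (Σx)²/n = 259 − 217.8 = 41.2
Sxy = Σxy − (Σx)(Σy)/n = 242.69 − 297.99 = -55.3
b = Sxy/Sxx = -55.3/41.2 = -1.342233
a = ȳ − b·x̄ = 9.03 − (-1.342233)·6.6 = 17.888738
Set a + b·x = 9.52: x = (9.52 − 17.888738) / (-1.342233) = 6.234937

6.235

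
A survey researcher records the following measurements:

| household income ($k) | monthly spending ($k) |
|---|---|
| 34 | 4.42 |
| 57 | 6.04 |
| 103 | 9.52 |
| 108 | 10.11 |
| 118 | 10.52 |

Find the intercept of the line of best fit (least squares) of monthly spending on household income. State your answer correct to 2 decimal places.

1.85

n = 5, Σx = 420, Σy = 40.61, Σxy = 3808.36, Σx² = 40602
Sxx = Σx² − (Σx)²/n = 40602 − 35280 = 5322
Sxy = Σxy − (Σx)(Σy)/n = 3808.36 − 3411.24 = 397.12
b = Sxy/Sxx = 397.12/5322 = 0.074619
a = ȳ − b·x̄ = 8.122 − 0.074619·84 = 1.854041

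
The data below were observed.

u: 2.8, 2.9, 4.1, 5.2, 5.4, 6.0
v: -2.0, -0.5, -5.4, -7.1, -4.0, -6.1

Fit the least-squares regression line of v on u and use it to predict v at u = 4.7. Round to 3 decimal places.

n = 6, Σx = 26.4, Σy = -25.1, Σxy = -124.31, Σx² = 125.26
Sxx = Σx² − (Σx)²/n = 125.26 − 116.16 = 9.1
Sxy = Σxy − (Σx)(Σy)/n = -124.31 − (-110.44) = -13.87
b = Sxy/Sxx = -13.87/9.1 = -1.524176
a = ȳ − b·x̄ = -4.183333 − (-1.524176)·4.4 = 2.523040
ŷ(4.7) = a + b·4.7 = 2.523040 + (-1.524176)·4.7 = -4.640586

-4.641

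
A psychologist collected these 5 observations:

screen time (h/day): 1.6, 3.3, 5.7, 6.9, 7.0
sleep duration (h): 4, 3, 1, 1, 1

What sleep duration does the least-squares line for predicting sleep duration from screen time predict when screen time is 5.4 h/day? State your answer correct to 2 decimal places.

1.71

n = 5, Σx = 24.5, Σy = 10, Σxy = 35.9, Σx² = 142.55
Sxx = Σx² − (Σx)²/n = 142.55 − 120.05 = 22.5
Sxy = Σxy − (Σx)(Σy)/n = 35.9 − 49 = -13.1
b = Sxy/Sxx = -13.1/22.5 = -0.582222
a = ȳ − b·x̄ = 2 − (-0.582222)·4.9 = 4.852889
ŷ(5.4) = a + b·5.4 = 4.852889 + (-0.582222)·5.4 = 1.708889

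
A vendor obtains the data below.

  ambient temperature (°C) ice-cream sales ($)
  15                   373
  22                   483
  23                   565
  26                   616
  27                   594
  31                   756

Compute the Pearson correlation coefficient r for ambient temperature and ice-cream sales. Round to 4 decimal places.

0.9722

n = 6, Σx = 144, Σy = 3387, Σxy = 84706, Σx² = 3604, Σy² = 1995471
Sxx = Σx² − (Σx)²/n = 3604 − 3456 = 148
Sxy = Σxy − (Σx)(Σy)/n = 84706 − 81288 = 3418
Syy = Σy² − (Σy)²/n = 1995471 − 1911961.5 = 83509.5
r = Sxy/√(Sxx·Syy) = 3418/√(12359406) = 3418/3515.594687 = 0.972239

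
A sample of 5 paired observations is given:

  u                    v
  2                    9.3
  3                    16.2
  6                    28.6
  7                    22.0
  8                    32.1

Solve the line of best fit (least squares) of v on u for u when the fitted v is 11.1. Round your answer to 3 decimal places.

n = 5, Σx = 26, Σy = 108.2, Σxy = 649.6, Σx² = 162
Sxx = Σx² − (Σx)²/n = 162 − 135.2 = 26.8
Sxy = Σxy − (Σx)(Σy)/n = 649.6 − 562.64 = 86.96
b = Sxy/Sxx = 86.96/26.8 = 3.244776
a = ȳ − b·x̄ = 21.64 − 3.244776·5.2 = 4.767164
Set a + b·x = 11.1: x = (11.1 − 4.767164) / 3.244776 = 1.951702

1.952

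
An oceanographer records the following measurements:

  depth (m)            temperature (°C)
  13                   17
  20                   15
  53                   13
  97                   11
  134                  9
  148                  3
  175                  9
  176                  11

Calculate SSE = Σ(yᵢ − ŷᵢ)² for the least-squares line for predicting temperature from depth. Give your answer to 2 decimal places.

n = 8, Σx = 816, Σy = 88, Σxy = 7438, Σx² = 114248, Σy² = 1096
Sxx = Σx² − (Σx)²/n = 114248 − 83232 = 31016
Sxy = Σxy − (Σx)(Σy)/n = 7438 − 8976 = -1538
Syy = Σy² − (Σy)²/n = 1096 − 968 = 128
b = Sxy/Sxx = -1538/31016 = -0.049587
SSE = Syy − b·Sxy = 128 − (-0.049587)·(-1538) = 51.734718

51.73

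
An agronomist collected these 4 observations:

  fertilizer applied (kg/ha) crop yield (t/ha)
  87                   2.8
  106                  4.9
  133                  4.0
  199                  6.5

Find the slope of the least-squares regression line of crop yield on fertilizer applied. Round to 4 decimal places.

0.0278

n = 4, Σx = 525, Σy = 18.2, Σxy = 2588.5, Σx² = 76095
Sxx = Σx² − (Σx)²/n = 76095 − 68906.25 = 7188.75
Sxy = Σxy − (Σx)(Σy)/n = 2588.5 − 2388.75 = 199.75
b = Sxy/Sxx = 199.75/7188.75 = 0.027786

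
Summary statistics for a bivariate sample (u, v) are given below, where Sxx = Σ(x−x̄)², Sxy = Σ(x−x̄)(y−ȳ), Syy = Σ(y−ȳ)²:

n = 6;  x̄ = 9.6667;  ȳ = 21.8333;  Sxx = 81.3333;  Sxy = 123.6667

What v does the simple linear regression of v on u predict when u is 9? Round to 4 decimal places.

20.8196

b = Sxy/Sxx = 123.6667/81.3333 = 1.520493
a = ȳ − b·x̄ = 21.8333 − 1.520493·9.6667 = 7.135152
ŷ(9) = a + b·9 = 7.135152 + 1.520493·9 = 20.819587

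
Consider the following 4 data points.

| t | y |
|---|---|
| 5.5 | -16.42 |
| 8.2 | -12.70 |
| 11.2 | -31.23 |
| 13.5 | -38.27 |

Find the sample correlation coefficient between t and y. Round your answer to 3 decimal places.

-0.901

n = 4, Σx = 38.4, Σy = -98.62, Σxy = -1060.871, Σx² = 405.18, Σy² = 2870.8122
Sxx = Σx² − (Σx)²/n = 405.18 − 368.64 = 36.54
Sxy = Σxy − (Σx)(Σy)/n = -1060.871 − (-946.752) = -114.119
Syy = Σy² − (Σy)²/n = 2870.8122 − 2431.4761 = 439.3361
r = Sxy/√(Sxx·Syy) = -114.119/√(16053.341094) = -114.119/126.701780 = -0.900690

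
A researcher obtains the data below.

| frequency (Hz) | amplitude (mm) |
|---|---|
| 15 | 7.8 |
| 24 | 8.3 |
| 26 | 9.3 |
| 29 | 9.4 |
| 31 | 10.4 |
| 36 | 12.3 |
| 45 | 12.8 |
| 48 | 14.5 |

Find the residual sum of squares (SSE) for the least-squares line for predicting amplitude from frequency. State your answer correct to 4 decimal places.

n = 8, Σx = 254, Σy = 84.8, Σxy = 2867.8, Σx² = 8904, Σy² = 938.12
Sxx = Σx² − (Σx)²/n = 8904 − 8064.5 = 839.5
Sxy = Σxy − (Σx)(Σy)/n = 2867.8 − 2692.4 = 175.4
Syy = Σy² − (Σy)²/n = 938.12 − 898.88 = 39.24
b = Sxy/Sxx = 175.4/839.5 = 0.208934
SSE = Syy − b·Sxy = 39.24 − 0.208934·175.4 = 2.592996

2.5930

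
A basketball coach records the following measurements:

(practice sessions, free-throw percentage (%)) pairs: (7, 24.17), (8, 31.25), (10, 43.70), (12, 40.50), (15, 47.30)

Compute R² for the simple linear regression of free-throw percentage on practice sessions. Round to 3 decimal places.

n = 5, Σx = 52, Σy = 186.92, Σxy = 2051.69, Σx² = 582, Σy² = 7347.9814
Sxx = Σx² − (Σx)²/n = 582 − 540.8 = 41.2
Sxy = Σxy − (Σx)(Σy)/n = 2051.69 − 1943.968 = 107.722
Syy = Σy² − (Σy)²/n = 7347.9814 − 6987.81728 = 360.16412
R² = Sxy²/(Sxx·Syy) = (107.722)²/(41.2·360.16412) = 0.782008

0.782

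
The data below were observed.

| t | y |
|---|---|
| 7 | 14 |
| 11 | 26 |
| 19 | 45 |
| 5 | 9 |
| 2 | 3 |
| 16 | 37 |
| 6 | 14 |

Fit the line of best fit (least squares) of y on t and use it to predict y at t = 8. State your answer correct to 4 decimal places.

17.5945

n = 7, Σx = 66, Σy = 148, Σxy = 1966, Σx² = 852
Sxx = Σx² − (Σx)²/n = 852 − 622.285714 = 229.714286
Sxy = Σxy − (Σx)(Σy)/n = 1966 − 1395.428571 = 570.571429
b = Sxy/Sxx = 570.571429/229.714286 = 2.483831
a = ȳ − b·x̄ = 21.142857 − 2.483831·9.428571 = -2.276119
ŷ(8) = a + b·8 = -2.276119 + 2.483831·8 = 17.594527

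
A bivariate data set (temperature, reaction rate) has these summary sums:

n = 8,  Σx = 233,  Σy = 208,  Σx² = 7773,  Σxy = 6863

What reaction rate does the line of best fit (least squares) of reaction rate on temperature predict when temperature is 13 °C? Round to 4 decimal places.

Sxx = Σx² − (Σx)²/n = 7773 − 6786.125 = 986.875
Sxy = Σxy − (Σx)(Σy)/n = 6863 − 6058 = 805
b = Sxy/Sxx = 805/986.875 = 0.815706
a = ȳ − b·x̄ = 26 − 0.815706·29.125 = 2.242559
ŷ(13) = a + b·13 = 2.242559 + 0.815706·13 = 12.846738

12.8467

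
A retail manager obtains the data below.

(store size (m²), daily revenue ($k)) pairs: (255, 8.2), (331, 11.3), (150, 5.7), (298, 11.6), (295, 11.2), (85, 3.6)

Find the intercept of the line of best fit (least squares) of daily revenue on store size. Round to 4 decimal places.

n = 6, Σx = 1414, Σy = 51.6, Σxy = 13753.1, Σx² = 380140
Sxx = Σx² − (Σx)²/n = 380140 − 333232.666667 = 46907.333333
Sxy = Σxy − (Σx)(Σy)/n = 13753.1 − 12160.4 = 1592.7
b = Sxy/Sxx = 1592.7/46907.333333 = 0.033954
a = ȳ − b·x̄ = 8.6 − 0.033954·235.666667 = 0.598132

0.5981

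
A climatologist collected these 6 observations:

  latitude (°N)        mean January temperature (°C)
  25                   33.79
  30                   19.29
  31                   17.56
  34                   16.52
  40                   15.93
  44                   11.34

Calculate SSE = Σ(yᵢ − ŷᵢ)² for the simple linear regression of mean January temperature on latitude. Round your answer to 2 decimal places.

n = 6, Σx = 204, Σy = 114.43, Σxy = 3665.65, Σx² = 7178, Σy² = 2477.4927
Sxx = Σx² − (Σx)²/n = 7178 − 6936 = 242
Sxy = Σxy − (Σx)(Σy)/n = 3665.65 − 3890.62 = -224.97
Syy = Σy² − (Σy)²/n = 2477.4927 − 2182.370817 = 295.121883
b = Sxy/Sxx = -224.97/242 = -0.929628
SSE = Syy − b·Sxy = 295.121883 − (-0.929628)·(-224.97) = 85.983450

85.98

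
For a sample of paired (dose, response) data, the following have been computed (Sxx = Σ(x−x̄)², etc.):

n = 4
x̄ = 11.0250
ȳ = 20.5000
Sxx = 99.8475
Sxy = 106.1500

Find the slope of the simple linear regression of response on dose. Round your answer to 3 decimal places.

b = Sxy/Sxx = 106.15/99.8475 = 1.063121

1.063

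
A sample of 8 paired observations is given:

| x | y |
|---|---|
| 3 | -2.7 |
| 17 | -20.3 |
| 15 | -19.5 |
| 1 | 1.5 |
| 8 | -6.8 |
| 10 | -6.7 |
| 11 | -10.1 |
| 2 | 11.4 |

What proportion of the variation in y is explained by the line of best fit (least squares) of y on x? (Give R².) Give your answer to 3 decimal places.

0.858

n = 8, Σx = 67, Σy = -53.2, Σxy = -853.9, Σx² = 813, Σy² = 1124.98
Sxx = Σx² − (Σx)²/n = 813 − 561.125 = 251.875
Sxy = Σxy − (Σx)(Σy)/n = -853.9 − (-445.55) = -408.35
Syy = Σy² − (Σy)²/n = 1124.98 − 353.78 = 771.2
R² = Sxy²/(Sxx·Syy) = (-408.35)²/(251.875·771.2) = 0.858446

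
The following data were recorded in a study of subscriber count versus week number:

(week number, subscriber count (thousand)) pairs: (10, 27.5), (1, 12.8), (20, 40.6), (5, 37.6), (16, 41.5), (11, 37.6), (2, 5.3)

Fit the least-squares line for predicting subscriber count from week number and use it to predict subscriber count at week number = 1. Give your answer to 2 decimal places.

15.55

n = 7, Σx = 65, Σy = 202.9, Σxy = 2376, Σx² = 907
Sxx = Σx² − (Σx)²/n = 907 − 603.571429 = 303.428571
Sxy = Σxy − (Σx)(Σy)/n = 2376 − 1884.071429 = 491.928571
b = Sxy/Sxx = 491.928571/303.428571 = 1.621234
a = ȳ − b·x̄ = 28.985714 − 1.621234·9.285714 = 13.931403
ŷ(1) = a + b·1 = 13.931403 + 1.621234·1 = 15.552637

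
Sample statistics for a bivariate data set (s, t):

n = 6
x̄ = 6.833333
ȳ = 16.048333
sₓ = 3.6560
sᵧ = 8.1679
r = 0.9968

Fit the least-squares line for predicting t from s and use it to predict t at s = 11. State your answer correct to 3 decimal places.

b = r · sᵧ/sₓ = 0.9968 · 8.1679/3.656 = 2.226959
a = ȳ − b·x̄ = 16.048333 − 2.226959·6.833333 = 0.830779
ŷ(11) = a + b·11 = 0.830779 + 2.226959·11 = 25.327330

25.327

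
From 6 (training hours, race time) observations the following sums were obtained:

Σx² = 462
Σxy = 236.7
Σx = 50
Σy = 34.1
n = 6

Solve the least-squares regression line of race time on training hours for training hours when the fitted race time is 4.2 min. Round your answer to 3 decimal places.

9.750

Sxx = Σx² − (Σx)²/n = 462 − 416.666667 = 45.333333
Sxy = Σxy − (Σx)(Σy)/n = 236.7 − 284.166667 = -47.466667
b = Sxy/Sxx = -47.466667/45.333333 = -1.047059
a = ȳ − b·x̄ = 5.683333 − (-1.047059)·8.333333 = 14.408824
Set a + b·x = 4.2: x = (4.2 − 14.408824) / (-1.047059) = 9.75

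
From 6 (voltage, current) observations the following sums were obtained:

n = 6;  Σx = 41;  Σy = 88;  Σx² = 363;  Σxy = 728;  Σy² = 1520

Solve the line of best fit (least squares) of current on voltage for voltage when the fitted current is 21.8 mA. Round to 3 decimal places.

Sxx = Σx² − (Σx)²/n = 363 − 280.166667 = 82.833333
Sxy = Σxy − (Σx)(Σy)/n = 728 − 601.333333 = 126.666667
b = Sxy/Sxx = 126.666667/82.833333 = 1.529175
a = ȳ − b·x̄ = 14.666667 − 1.529175·6.833333 = 4.217304
Set a + b·x = 21.8: x = (21.8 − 4.217304) / 1.529175 = 11.498158

11.498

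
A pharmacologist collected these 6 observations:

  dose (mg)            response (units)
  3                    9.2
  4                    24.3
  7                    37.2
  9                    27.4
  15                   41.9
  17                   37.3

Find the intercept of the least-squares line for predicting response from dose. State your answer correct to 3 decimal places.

14.582

n = 6, Σx = 55, Σy = 177.3, Σxy = 1894.4, Σx² = 669
Sxx = Σx² − (Σx)²/n = 669 − 504.166667 = 164.833333
Sxy = Σxy − (Σx)(Σy)/n = 1894.4 − 1625.25 = 269.15
b = Sxy/Sxx = 269.15/164.833333 = 1.632861
a = ȳ − b·x̄ = 29.55 − 1.632861·9.166667 = 14.582103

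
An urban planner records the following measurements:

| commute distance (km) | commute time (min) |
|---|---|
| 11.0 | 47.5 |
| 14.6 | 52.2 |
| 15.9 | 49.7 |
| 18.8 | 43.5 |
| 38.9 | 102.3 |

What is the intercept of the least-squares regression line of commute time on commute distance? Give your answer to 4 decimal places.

n = 5, Σx = 99.2, Σy = 295.2, Σxy = 6872.12, Σx² = 2453.62
Sxx = Σx² − (Σx)²/n = 2453.62 − 1968.128 = 485.492
Sxy = Σxy − (Σx)(Σy)/n = 6872.12 − 5856.768 = 1015.352
b = Sxy/Sxx = 1015.352/485.492 = 2.091388
a = ȳ − b·x̄ = 59.04 − 2.091388·19.84 = 17.546868

17.5469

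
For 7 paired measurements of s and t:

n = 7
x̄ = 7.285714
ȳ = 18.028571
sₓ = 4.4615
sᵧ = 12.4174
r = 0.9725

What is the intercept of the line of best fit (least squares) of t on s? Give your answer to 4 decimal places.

b = r · sᵧ/sₓ = 0.9725 · 12.4174/4.4615 = 2.706695
a = ȳ − b·x̄ = 18.028571 − 2.706695·7.285714 = -1.691638

-1.6916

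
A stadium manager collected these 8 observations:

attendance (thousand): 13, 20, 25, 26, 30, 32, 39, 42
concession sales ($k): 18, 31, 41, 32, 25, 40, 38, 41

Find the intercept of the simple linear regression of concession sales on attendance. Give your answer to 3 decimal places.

n = 8, Σx = 227, Σy = 266, Σxy = 7945, Σx² = 7079
Sxx = Σx² − (Σx)²/n = 7079 − 6441.125 = 637.875
Sxy = Σxy − (Σx)(Σy)/n = 7945 − 7547.75 = 397.25
b = Sxy/Sxx = 397.25/637.875 = 0.622771
a = ȳ − b·x̄ = 33.25 − 0.622771·28.375 = 15.578875

15.579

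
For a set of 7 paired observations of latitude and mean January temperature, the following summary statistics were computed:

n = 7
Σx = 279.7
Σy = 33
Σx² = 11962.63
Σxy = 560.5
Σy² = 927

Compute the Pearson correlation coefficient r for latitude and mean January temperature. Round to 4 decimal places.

Sxx = Σx² − (Σx)²/n = 11962.63 − 11176.012857 = 786.617143
Sxy = Σxy − (Σx)(Σy)/n = 560.5 − 1318.585714 = -758.085714
Syy = Σy² − (Σy)²/n = 927 − 155.571429 = 771.428571
r = Sxy/√(Sxx·Syy) = -758.085714/√(606818.938776) = -758.085714/778.985840 = -0.973170

-0.9732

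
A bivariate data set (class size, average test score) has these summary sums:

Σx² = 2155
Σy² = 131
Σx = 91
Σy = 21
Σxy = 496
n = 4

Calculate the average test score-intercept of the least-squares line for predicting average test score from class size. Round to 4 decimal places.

0.3510

Sxx = Σx² − (Σx)²/n = 2155 − 2070.25 = 84.75
Sxy = Σxy − (Σx)(Σy)/n = 496 − 477.75 = 18.25
b = Sxy/Sxx = 18.25/84.75 = 0.215339
a = ȳ − b·x̄ = 5.25 − 0.215339·22.75 = 0.351032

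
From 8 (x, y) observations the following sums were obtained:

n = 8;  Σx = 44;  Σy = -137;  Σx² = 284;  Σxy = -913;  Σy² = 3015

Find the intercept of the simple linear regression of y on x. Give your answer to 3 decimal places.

3.762

Sxx = Σx² − (Σx)²/n = 284 − 242 = 42
Sxy = Σxy − (Σx)(Σy)/n = -913 − (-753.5) = -159.5
b = Sxy/Sxx = -159.5/42 = -3.797619
a = ȳ − b·x̄ = -17.125 − (-3.797619)·5.5 = 3.761905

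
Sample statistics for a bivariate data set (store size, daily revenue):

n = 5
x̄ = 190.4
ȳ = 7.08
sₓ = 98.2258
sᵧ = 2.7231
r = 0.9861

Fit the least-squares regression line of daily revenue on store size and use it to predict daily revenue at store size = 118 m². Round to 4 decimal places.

b = r · sᵧ/sₓ = 0.9861 · 2.7231/98.2258 = 0.027338
a = ȳ − b·x̄ = 7.08 − 0.027338·190.4 = 1.874938
ŷ(118) = a + b·118 = 1.874938 + 0.027338·118 = 5.100764

5.1008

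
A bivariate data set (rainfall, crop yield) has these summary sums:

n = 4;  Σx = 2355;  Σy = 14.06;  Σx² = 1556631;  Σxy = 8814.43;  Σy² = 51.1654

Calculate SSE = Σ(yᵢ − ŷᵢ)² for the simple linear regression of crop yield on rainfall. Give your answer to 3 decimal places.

0.052

Sxx = Σx² − (Σx)²/n = 1556631 − 1386506.25 = 170124.75
Sxy = Σxy − (Σx)(Σy)/n = 8814.43 − 8277.825 = 536.605
Syy = Σy² − (Σy)²/n = 51.1654 − 49.4209 = 1.7445
b = Sxy/Sxx = 536.605/170124.75 = 0.003154
SSE = Syy − b·Sxy = 1.7445 − 0.003154·536.605 = 0.051948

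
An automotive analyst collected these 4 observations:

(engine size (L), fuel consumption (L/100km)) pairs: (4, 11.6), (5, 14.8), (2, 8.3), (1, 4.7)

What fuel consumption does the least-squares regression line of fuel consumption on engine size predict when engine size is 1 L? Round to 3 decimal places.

5.150

n = 4, Σx = 12, Σy = 39.4, Σxy = 141.7, Σx² = 46
Sxx = Σx² − (Σx)²/n = 46 − 36 = 10
Sxy = Σxy − (Σx)(Σy)/n = 141.7 − 118.2 = 23.5
b = Sxy/Sxx = 23.5/10 = 2.35
a = ȳ − b·x̄ = 9.85 − 2.35·3 = 2.8
ŷ(1) = a + b·1 = 2.8 + 2.35·1 = 5.15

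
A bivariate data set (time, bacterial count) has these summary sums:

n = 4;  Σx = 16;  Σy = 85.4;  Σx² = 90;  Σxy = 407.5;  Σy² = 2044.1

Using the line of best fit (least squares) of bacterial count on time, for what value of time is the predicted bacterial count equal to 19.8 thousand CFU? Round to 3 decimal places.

Sxx = Σx² − (Σx)²/n = 90 − 64 = 26
Sxy = Σxy − (Σx)(Σy)/n = 407.5 − 341.6 = 65.9
b = Sxy/Sxx = 65.9/26 = 2.534615
a = ȳ − b·x̄ = 21.35 − 2.534615·4 = 11.211538
Set a + b·x = 19.8: x = (19.8 − 11.211538) / 2.534615 = 3.388467

3.388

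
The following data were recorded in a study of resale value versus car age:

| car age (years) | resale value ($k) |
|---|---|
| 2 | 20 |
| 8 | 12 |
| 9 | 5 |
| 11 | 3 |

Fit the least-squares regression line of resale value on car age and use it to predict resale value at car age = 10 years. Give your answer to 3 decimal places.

5.222

n = 4, Σx = 30, Σy = 40, Σxy = 214, Σx² = 270
Sxx = Σx² − (Σx)²/n = 270 − 225 = 45
Sxy = Σxy − (Σx)(Σy)/n = 214 − 300 = -86
b = Sxy/Sxx = -86/45 = -1.911111
a = ȳ − b·x̄ = 10 − (-1.911111)·7.5 = 24.333333
ŷ(10) = a + b·10 = 24.333333 + (-1.911111)·10 = 5.222222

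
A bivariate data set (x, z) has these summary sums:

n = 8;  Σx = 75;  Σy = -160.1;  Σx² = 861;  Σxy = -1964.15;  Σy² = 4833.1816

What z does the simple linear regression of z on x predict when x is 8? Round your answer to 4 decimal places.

-15.9782

Sxx = Σx² − (Σx)²/n = 861 − 703.125 = 157.875
Sxy = Σxy − (Σx)(Σy)/n = -1964.15 − (-1500.9375) = -463.2125
b = Sxy/Sxx = -463.2125/157.875 = -2.934046
a = ȳ − b·x̄ = -20.0125 − (-2.934046)·9.375 = 7.494181
ŷ(8) = a + b·8 = 7.494181 + (-2.934046)·8 = -15.978187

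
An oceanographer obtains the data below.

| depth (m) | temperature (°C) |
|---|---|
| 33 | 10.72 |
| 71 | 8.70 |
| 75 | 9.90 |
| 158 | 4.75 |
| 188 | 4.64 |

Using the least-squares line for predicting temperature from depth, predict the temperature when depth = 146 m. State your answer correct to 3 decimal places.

5.980

n = 5, Σx = 525, Σy = 38.71, Σxy = 3336.78, Σx² = 72063
Sxx = Σx² − (Σx)²/n = 72063 − 55125 = 16938
Sxy = Σxy − (Σx)(Σy)/n = 3336.78 − 4064.55 = -727.77
b = Sxy/Sxx = -727.77/16938 = -0.042967
a = ȳ − b·x̄ = 7.742 − (-0.042967)·105 = 12.253504
ŷ(146) = a + b·146 = 12.253504 + (-0.042967)·146 = 5.980365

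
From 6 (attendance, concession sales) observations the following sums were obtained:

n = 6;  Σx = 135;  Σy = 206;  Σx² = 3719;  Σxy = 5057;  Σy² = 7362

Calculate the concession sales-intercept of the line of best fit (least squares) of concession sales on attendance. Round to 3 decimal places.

Sxx = Σx² − (Σx)²/n = 3719 − 3037.5 = 681.5
Sxy = Σxy − (Σx)(Σy)/n = 5057 − 4635 = 422
b = Sxy/Sxx = 422/681.5 = 0.619222
a = ȳ − b·x̄ = 34.333333 − 0.619222·22.5 = 20.400831

20.401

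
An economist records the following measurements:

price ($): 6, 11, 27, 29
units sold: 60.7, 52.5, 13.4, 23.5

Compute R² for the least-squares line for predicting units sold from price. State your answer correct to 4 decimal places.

0.9360

n = 4, Σx = 73, Σy = 150.1, Σxy = 1985, Σx² = 1727, Σy² = 7172.55
Sxx = Σx² − (Σx)²/n = 1727 − 1332.25 = 394.75
Sxy = Σxy − (Σx)(Σy)/n = 1985 − 2739.325 = -754.325
Syy = Σy² − (Σy)²/n = 7172.55 − 5632.5025 = 1540.0475
R² = Sxy²/(Sxx·Syy) = (-754.325)²/(394.75·1540.0475) = 0.935967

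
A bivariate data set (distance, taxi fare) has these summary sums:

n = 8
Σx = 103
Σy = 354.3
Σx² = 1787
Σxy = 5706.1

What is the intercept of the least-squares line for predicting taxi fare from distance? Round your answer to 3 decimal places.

Sxx = Σx² − (Σx)²/n = 1787 − 1326.125 = 460.875
Sxy = Σxy − (Σx)(Σy)/n = 5706.1 − 4561.6125 = 1144.4875
b = Sxy/Sxx = 1144.4875/460.875 = 2.483293
a = ȳ − b·x̄ = 44.2875 − 2.483293·12.875 = 12.315107

12.315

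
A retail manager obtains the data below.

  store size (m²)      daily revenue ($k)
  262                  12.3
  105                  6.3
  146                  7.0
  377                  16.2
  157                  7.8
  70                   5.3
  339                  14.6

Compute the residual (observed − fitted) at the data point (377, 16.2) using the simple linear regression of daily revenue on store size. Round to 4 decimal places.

0.0837

n = 7, Σx = 1456, Σy = 69.5, Σxy = 17558.5, Σx² = 387584
Sxx = Σx² − (Σx)²/n = 387584 − 302848 = 84736
Sxy = Σxy − (Σx)(Σy)/n = 17558.5 − 14456 = 3102.5
b = Sxy/Sxx = 3102.5/84736 = 0.036614
a = ȳ − b·x̄ = 9.928571 − 0.036614·208 = 2.312918
ŷ(377) = 2.312918 + 0.036614·377 = 16.116290
residual = y − ŷ = 16.2 − 16.116290 = 0.083710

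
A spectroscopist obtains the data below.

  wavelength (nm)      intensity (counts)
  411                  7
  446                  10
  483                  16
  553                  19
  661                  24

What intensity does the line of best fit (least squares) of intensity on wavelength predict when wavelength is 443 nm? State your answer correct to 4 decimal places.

n = 5, Σx = 2554, Σy = 76, Σxy = 41436, Σx² = 1343856
Sxx = Σx² − (Σx)²/n = 1343856 − 1304583.2 = 39272.8
Sxy = Σxy − (Σx)(Σy)/n = 41436 − 38820.8 = 2615.2
b = Sxy/Sxx = 2615.2/39272.8 = 0.066591
a = ȳ − b·x̄ = 15.2 − 0.066591·510.8 = -18.814487
ŷ(443) = a + b·443 = -18.814487 + 0.066591·443 = 10.685156

10.6852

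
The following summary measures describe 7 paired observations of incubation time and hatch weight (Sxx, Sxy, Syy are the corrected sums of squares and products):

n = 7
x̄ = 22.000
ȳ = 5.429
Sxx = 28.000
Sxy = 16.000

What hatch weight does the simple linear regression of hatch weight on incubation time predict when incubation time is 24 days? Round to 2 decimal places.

b = Sxy/Sxx = 16/28 = 0.571429
a = ȳ − b·x̄ = 5.429 − 0.571429·22 = -7.142429
ŷ(24) = a + b·24 = -7.142429 + 0.571429·24 = 6.571857

6.57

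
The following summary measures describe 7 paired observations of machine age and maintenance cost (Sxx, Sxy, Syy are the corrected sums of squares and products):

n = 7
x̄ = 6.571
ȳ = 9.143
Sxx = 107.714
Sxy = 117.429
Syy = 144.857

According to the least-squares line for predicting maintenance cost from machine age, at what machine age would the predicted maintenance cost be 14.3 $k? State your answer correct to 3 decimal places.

b = Sxy/Sxx = 117.429/107.714 = 1.090193
a = ȳ − b·x̄ = 9.143 − 1.090193·6.571 = 1.979345
Set a + b·x = 14.3: x = (14.3 − 1.979345) / 1.090193 = 11.301357

11.301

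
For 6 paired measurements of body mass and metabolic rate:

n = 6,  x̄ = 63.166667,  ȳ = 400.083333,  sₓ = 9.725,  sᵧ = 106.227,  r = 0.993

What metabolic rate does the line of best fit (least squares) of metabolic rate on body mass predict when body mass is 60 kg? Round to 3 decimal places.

b = r · sᵧ/sₓ = 0.993 · 106.227/9.725 = 10.846623
a = ȳ − b·x̄ = 400.083333 − 10.846623·63.166667 = -285.061705
ŷ(60) = a + b·60 = -285.061705 + 10.846623·60 = 365.735689

365.736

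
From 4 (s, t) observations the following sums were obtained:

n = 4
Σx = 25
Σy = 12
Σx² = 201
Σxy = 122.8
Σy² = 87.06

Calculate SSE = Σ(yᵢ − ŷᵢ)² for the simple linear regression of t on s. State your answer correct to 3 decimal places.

0.002

Sxx = Σx² − (Σx)²/n = 201 − 156.25 = 44.75
Sxy = Σxy − (Σx)(Σy)/n = 122.8 − 75 = 47.8
Syy = Σy² − (Σy)²/n = 87.06 − 36 = 51.06
b = Sxy/Sxx = 47.8/44.75 = 1.068156
SSE = Syy − b·Sxy = 51.06 − 1.068156·47.8 = 0.002123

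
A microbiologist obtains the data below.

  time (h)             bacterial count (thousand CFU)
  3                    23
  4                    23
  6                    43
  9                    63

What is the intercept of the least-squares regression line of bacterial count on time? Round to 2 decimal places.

n = 4, Σx = 22, Σy = 152, Σxy = 986, Σx² = 142
Sxx = Σx² − (Σx)²/n = 142 − 121 = 21
Sxy = Σxy − (Σx)(Σy)/n = 986 − 836 = 150
b = Sxy/Sxx = 150/21 = 7.142857
a = ȳ − b·x̄ = 38 − 7.142857·5.5 = -1.285714

-1.29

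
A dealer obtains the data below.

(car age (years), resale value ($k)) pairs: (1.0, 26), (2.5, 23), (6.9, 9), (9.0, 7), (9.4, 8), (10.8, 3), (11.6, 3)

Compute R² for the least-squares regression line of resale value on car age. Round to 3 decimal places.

0.970

n = 7, Σx = 51.2, Σy = 79, Σxy = 351, Σx² = 475.42, Σy² = 1417
Sxx = Σx² − (Σx)²/n = 475.42 − 374.491429 = 100.928571
Sxy = Σxy − (Σx)(Σy)/n = 351 − 577.828571 = -226.828571
Syy = Σy² − (Σy)²/n = 1417 − 891.571429 = 525.428571
R² = Sxy²/(Sxx·Syy) = (-226.828571)²/(100.928571·525.428571) = 0.970214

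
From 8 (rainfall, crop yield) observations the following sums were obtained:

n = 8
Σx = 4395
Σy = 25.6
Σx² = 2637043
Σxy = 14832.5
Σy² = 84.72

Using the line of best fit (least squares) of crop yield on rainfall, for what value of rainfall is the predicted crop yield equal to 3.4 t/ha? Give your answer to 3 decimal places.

Sxx = Σx² − (Σx)²/n = 2637043 − 2414503.125 = 222539.875
Sxy = Σxy − (Σx)(Σy)/n = 14832.5 − 14064 = 768.5
b = Sxy/Sxx = 768.5/222539.875 = 0.003453
a = ȳ − b·x̄ = 3.2 − 0.003453·549.375 = 1.302836
Set a + b·x = 3.4: x = (3.4 − 1.302836) / 0.003453 = 607.290387

607.290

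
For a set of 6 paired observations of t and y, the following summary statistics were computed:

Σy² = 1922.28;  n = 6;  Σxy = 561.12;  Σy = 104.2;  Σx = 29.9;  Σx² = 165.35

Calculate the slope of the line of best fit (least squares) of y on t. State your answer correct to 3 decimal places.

2.560

Sxx = Σx² − (Σx)²/n = 165.35 − 149.001667 = 16.348333
Sxy = Σxy − (Σx)(Σy)/n = 561.12 − 519.263333 = 41.856667
b = Sxy/Sxx = 41.856667/16.348333 = 2.560302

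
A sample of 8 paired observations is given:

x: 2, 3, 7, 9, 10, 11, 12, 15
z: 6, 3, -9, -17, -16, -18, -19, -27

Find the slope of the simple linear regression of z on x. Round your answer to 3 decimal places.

n = 8, Σx = 69, Σy = -97, Σxy = -1186, Σx² = 733
Sxx = Σx² − (Σx)²/n = 733 − 595.125 = 137.875
Sxy = Σxy − (Σx)(Σy)/n = -1186 − (-836.625) = -349.375
b = Sxy/Sxx = -349.375/137.875 = -2.533998

-2.534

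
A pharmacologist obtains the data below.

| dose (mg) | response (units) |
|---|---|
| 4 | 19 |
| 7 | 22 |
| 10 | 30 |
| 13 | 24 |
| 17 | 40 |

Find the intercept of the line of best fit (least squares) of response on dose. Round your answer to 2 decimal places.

n = 5, Σx = 51, Σy = 135, Σxy = 1522, Σx² = 623
Sxx = Σx² − (Σx)²/n = 623 − 520.2 = 102.8
Sxy = Σxy − (Σx)(Σy)/n = 1522 − 1377 = 145
b = Sxy/Sxx = 145/102.8 = 1.410506
a = ȳ − b·x̄ = 27 − 1.410506·10.2 = 12.612840

12.61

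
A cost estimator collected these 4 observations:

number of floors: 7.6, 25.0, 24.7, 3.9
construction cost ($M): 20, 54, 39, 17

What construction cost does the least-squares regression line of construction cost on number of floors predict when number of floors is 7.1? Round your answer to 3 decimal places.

20.530

n = 4, Σx = 61.2, Σy = 130, Σxy = 2531.6, Σx² = 1308.06
Sxx = Σx² − (Σx)²/n = 1308.06 − 936.36 = 371.7
Sxy = Σxy − (Σx)(Σy)/n = 2531.6 − 1989 = 542.6
b = Sxy/Sxx = 542.6/371.7 = 1.459779
a = ȳ − b·x̄ = 32.5 − 1.459779·15.3 = 10.165375
ŷ(7.1) = a + b·7.1 = 10.165375 + 1.459779·7.1 = 20.529809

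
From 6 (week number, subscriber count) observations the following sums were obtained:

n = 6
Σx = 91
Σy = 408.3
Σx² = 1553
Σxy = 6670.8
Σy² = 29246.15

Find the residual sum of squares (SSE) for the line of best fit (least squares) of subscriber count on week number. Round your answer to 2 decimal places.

Sxx = Σx² − (Σx)²/n = 1553 − 1380.166667 = 172.833333
Sxy = Σxy − (Σx)(Σy)/n = 6670.8 − 6192.55 = 478.25
Syy = Σy² − (Σy)²/n = 29246.15 − 27784.815 = 1461.335
b = Sxy/Sxx = 478.25/172.833333 = 2.767117
SSE = Syy − b·Sxy = 1461.335 − 2.767117·478.25 = 137.961446

137.96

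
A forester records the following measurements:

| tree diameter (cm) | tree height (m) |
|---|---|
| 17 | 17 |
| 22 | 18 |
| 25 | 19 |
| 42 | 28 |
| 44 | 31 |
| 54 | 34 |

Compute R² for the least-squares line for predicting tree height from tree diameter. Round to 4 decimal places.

n = 6, Σx = 204, Σy = 147, Σxy = 5536, Σx² = 8014, Σy² = 3875
Sxx = Σx² − (Σx)²/n = 8014 − 6936 = 1078
Sxy = Σxy − (Σx)(Σy)/n = 5536 − 4998 = 538
Syy = Σy² − (Σy)²/n = 3875 − 3601.5 = 273.5
R² = Sxy²/(Sxx·Syy) = (538)²/(1078·273.5) = 0.981722

0.9817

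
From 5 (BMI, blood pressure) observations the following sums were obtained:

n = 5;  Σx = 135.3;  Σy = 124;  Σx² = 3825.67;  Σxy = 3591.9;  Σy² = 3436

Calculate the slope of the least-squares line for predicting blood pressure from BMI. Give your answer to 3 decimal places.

1.438

Sxx = Σx² − (Σx)²/n = 3825.67 − 3661.218 = 164.452
Sxy = Σxy − (Σx)(Σy)/n = 3591.9 − 3355.44 = 236.46
b = Sxy/Sxx = 236.46/164.452 = 1.437866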